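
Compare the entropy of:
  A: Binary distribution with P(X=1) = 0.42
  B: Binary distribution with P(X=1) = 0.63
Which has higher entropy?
A

For binary distributions, entropy is maximized at p=0.5 and decreases as p moves toward 0 or 1.

H(A) = H(0.42) = 0.9815 bits
H(B) = H(0.63) = 0.9507 bits

Distribution A (p=0.42) is closer to uniform (p=0.5), so it has higher entropy.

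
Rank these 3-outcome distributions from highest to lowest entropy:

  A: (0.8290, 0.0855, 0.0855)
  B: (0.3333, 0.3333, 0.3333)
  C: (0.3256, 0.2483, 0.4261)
B > C > A

Key insight: Entropy is maximized by uniform distributions and minimized by concentrated distributions.

- Uniform distributions have maximum entropy log₂(3) = 1.5850 bits
- The more "peaked" or concentrated a distribution, the lower its entropy

Entropies:
  H(A) = 0.8310 bits
  H(B) = 1.5850 bits
  H(C) = 1.5505 bits

Ranking: B > C > A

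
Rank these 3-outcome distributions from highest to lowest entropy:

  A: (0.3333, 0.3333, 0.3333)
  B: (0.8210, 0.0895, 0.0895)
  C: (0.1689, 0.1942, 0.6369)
A > C > B

Key insight: Entropy is maximized by uniform distributions and minimized by concentrated distributions.

- Uniform distributions have maximum entropy log₂(3) = 1.5850 bits
- The more "peaked" or concentrated a distribution, the lower its entropy

Entropies:
  H(A) = 1.5850 bits
  H(B) = 0.8569 bits
  H(C) = 1.3070 bits

Ranking: A > C > B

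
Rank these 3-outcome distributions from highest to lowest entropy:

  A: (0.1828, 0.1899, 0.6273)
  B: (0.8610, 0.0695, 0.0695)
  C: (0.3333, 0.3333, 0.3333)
C > A > B

Key insight: Entropy is maximized by uniform distributions and minimized by concentrated distributions.

- Uniform distributions have maximum entropy log₂(3) = 1.5850 bits
- The more "peaked" or concentrated a distribution, the lower its entropy

Entropies:
  H(A) = 1.3254 bits
  H(B) = 0.7206 bits
  H(C) = 1.5850 bits

Ranking: C > A > B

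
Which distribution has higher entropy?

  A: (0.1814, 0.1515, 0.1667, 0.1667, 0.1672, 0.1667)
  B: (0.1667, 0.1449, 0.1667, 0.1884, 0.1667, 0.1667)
A

Both distributions are close to uniform, making this a harder comparison.

H(A) = 2.5830 bits
H(B) = 2.5809 bits

The distribution closer to uniform has higher entropy.
Answer: A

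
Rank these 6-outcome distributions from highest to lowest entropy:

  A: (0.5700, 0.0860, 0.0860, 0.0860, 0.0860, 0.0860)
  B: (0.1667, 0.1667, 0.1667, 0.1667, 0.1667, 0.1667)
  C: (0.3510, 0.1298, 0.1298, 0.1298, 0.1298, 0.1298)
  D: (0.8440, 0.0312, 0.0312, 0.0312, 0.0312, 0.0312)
B > C > A > D

Key insight: Entropy is maximized by uniform distributions and minimized by concentrated distributions.

Entropies:
  H(A) = 1.9842 bits
  H(B) = 2.5850 bits
  H(C) = 2.4419 bits
  H(D) = 0.9869 bits

Ranking: B > C > A > D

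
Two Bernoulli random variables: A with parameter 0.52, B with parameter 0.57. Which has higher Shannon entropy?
A

For binary distributions, entropy is maximized at p=0.5 and decreases as p moves toward 0 or 1.

H(A) = H(0.52) = 0.9988 bits
H(B) = H(0.57) = 0.9858 bits

Distribution A (p=0.52) is closer to uniform (p=0.5), so it has higher entropy.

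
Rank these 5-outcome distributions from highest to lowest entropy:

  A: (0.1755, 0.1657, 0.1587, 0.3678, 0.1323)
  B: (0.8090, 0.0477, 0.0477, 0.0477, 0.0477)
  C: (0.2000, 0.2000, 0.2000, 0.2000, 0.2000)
C > A > B

Key insight: Entropy is maximized by uniform distributions and minimized by concentrated distributions.

- Uniform distributions have maximum entropy log₂(5) = 2.3219 bits
- The more "peaked" or concentrated a distribution, the lower its entropy

Entropies:
  H(A) = 2.2085 bits
  H(B) = 1.0856 bits
  H(C) = 2.3219 bits

Ranking: C > A > B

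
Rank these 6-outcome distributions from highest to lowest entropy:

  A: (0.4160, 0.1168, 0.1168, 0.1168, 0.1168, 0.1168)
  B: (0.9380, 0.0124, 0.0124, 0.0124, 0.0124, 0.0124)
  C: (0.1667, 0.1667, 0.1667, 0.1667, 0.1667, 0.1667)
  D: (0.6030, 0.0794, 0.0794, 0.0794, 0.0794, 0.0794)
C > A > D > B

Key insight: Entropy is maximized by uniform distributions and minimized by concentrated distributions.

Entropies:
  H(A) = 2.3355 bits
  H(B) = 0.4793 bits
  H(C) = 2.5850 bits
  H(D) = 1.8910 bits

Ranking: C > A > D > B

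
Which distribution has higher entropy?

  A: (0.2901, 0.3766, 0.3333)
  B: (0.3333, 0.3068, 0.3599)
B

Both distributions are close to uniform, making this a harder comparison.

H(A) = 1.5768 bits
H(B) = 1.5819 bits

The distribution closer to uniform has higher entropy.
Answer: B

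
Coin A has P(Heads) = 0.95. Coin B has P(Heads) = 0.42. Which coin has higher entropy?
B

For binary distributions, entropy is maximized at p=0.5 and decreases as p moves toward 0 or 1.

H(A) = H(0.95) = 0.2864 bits
H(B) = H(0.42) = 0.9815 bits

Distribution B (p=0.42) is closer to uniform (p=0.5), so it has higher entropy.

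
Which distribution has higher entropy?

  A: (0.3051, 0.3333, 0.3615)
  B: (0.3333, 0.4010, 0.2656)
A

Both distributions are close to uniform, making this a harder comparison.

H(A) = 1.5815 bits
H(B) = 1.5650 bits

The distribution closer to uniform has higher entropy.
Answer: A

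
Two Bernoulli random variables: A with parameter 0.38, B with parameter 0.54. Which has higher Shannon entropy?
B

For binary distributions, entropy is maximized at p=0.5 and decreases as p moves toward 0 or 1.

H(A) = H(0.38) = 0.9580 bits
H(B) = H(0.54) = 0.9954 bits

Distribution B (p=0.54) is closer to uniform (p=0.5), so it has higher entropy.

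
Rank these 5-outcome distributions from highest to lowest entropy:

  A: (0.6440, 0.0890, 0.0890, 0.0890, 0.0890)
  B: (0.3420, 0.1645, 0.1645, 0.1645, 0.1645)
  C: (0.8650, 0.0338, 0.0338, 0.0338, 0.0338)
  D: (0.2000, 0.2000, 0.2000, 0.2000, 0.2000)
D > B > A > C

Key insight: Entropy is maximized by uniform distributions and minimized by concentrated distributions.

Entropies:
  H(A) = 1.6513 bits
  H(B) = 2.2427 bits
  H(C) = 0.8410 bits
  H(D) = 2.3219 bits

Ranking: D > B > A > C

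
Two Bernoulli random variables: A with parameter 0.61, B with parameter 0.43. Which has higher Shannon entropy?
B

For binary distributions, entropy is maximized at p=0.5 and decreases as p moves toward 0 or 1.

H(A) = H(0.61) = 0.9648 bits
H(B) = H(0.43) = 0.9858 bits

Distribution B (p=0.43) is closer to uniform (p=0.5), so it has higher entropy.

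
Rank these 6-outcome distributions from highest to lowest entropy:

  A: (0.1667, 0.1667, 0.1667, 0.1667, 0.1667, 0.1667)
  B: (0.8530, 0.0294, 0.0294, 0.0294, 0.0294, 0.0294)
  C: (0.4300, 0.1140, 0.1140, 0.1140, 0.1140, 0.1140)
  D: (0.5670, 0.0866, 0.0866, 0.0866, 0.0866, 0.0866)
A > C > D > B

Key insight: Entropy is maximized by uniform distributions and minimized by concentrated distributions.

Entropies:
  H(A) = 2.5850 bits
  H(B) = 0.9436 bits
  H(C) = 2.3093 bits
  H(D) = 1.9924 bits

Ranking: A > C > D > B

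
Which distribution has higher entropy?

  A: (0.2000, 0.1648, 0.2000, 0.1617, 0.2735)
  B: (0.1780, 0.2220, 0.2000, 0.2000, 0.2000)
B

Both distributions are close to uniform, making this a harder comparison.

H(A) = 2.2940 bits
H(B) = 2.3184 bits

The distribution closer to uniform has higher entropy.
Answer: B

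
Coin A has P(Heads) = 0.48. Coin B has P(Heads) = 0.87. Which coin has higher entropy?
A

For binary distributions, entropy is maximized at p=0.5 and decreases as p moves toward 0 or 1.

H(A) = H(0.48) = 0.9988 bits
H(B) = H(0.87) = 0.5574 bits

Distribution A (p=0.48) is closer to uniform (p=0.5), so it has higher entropy.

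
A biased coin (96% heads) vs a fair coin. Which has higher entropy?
Fair coin

The fair coin is uniform (p=0.5), maximizing binary entropy at 1 bit. The biased coin has H(0.96) ≈ 0.242 bits — its outcome is more predictable, so its entropy is lower.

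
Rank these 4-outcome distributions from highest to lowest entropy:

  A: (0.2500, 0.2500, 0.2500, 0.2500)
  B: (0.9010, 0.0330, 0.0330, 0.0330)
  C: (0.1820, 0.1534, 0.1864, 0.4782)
A > C > B

Key insight: Entropy is maximized by uniform distributions and minimized by concentrated distributions.

- Uniform distributions have maximum entropy log₂(4) = 2.0000 bits
- The more "peaked" or concentrated a distribution, the lower its entropy

Entropies:
  H(A) = 2.0000 bits
  H(B) = 0.6227 bits
  H(C) = 1.8229 bits

Ranking: A > C > B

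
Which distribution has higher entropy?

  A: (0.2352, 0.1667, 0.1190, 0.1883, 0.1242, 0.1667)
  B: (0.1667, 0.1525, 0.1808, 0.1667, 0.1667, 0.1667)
B

Both distributions are close to uniform, making this a harder comparison.

H(A) = 2.5455 bits
H(B) = 2.5832 bits

The distribution closer to uniform has higher entropy.
Answer: B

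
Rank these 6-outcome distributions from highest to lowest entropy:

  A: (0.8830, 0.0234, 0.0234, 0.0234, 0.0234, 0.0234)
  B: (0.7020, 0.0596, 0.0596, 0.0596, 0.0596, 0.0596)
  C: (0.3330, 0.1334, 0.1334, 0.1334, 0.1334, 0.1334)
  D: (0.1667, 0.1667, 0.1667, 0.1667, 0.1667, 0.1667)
D > C > B > A

Key insight: Entropy is maximized by uniform distributions and minimized by concentrated distributions.

Entropies:
  H(A) = 0.7923 bits
  H(B) = 1.5708 bits
  H(C) = 2.4667 bits
  H(D) = 2.5850 bits

Ranking: D > C > B > A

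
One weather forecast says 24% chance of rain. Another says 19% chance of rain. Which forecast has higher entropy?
24% forecast

Treat each forecast as a Bernoulli distribution. Binary entropy is maximized at p=0.5 and falls off symmetrically toward 0 or 1. The 24% forecast is closer to 50%, so it is more uncertain. H(24%) ≈ 0.795 bits, H(19%) ≈ 0.701 bits.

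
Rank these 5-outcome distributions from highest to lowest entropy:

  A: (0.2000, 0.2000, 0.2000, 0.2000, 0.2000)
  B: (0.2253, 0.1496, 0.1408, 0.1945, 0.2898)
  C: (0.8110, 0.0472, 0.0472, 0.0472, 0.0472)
A > B > C

Key insight: Entropy is maximized by uniform distributions and minimized by concentrated distributions.

- Uniform distributions have maximum entropy log₂(5) = 2.3219 bits
- The more "peaked" or concentrated a distribution, the lower its entropy

Entropies:
  H(A) = 2.3219 bits
  H(B) = 2.2699 bits
  H(C) = 1.0774 bits

Ranking: A > B > C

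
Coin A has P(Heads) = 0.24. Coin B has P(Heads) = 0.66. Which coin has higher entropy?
B

For binary distributions, entropy is maximized at p=0.5 and decreases as p moves toward 0 or 1.

H(A) = H(0.24) = 0.7950 bits
H(B) = H(0.66) = 0.9248 bits

Distribution B (p=0.66) is closer to uniform (p=0.5), so it has higher entropy.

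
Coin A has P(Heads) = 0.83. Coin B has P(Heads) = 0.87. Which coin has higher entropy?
A

For binary distributions, entropy is maximized at p=0.5 and decreases as p moves toward 0 or 1.

H(A) = H(0.83) = 0.6577 bits
H(B) = H(0.87) = 0.5574 bits

Distribution A (p=0.83) is closer to uniform (p=0.5), so it has higher entropy.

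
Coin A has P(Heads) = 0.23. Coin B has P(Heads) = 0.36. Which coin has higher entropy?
B

For binary distributions, entropy is maximized at p=0.5 and decreases as p moves toward 0 or 1.

H(A) = H(0.23) = 0.7780 bits
H(B) = H(0.36) = 0.9427 bits

Distribution B (p=0.36) is closer to uniform (p=0.5), so it has higher entropy.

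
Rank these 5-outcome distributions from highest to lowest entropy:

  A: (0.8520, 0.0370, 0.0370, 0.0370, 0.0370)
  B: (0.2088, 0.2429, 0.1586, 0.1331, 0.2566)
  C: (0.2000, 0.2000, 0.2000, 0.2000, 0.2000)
C > B > A

Key insight: Entropy is maximized by uniform distributions and minimized by concentrated distributions.

- Uniform distributions have maximum entropy log₂(5) = 2.3219 bits
- The more "peaked" or concentrated a distribution, the lower its entropy

Entropies:
  H(A) = 0.9008 bits
  H(B) = 2.2799 bits
  H(C) = 2.3219 bits

Ranking: C > B > A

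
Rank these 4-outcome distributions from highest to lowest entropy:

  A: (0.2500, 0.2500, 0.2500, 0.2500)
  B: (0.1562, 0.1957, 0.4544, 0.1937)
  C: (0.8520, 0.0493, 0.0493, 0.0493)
A > B > C

Key insight: Entropy is maximized by uniform distributions and minimized by concentrated distributions.

- Uniform distributions have maximum entropy log₂(4) = 2.0000 bits
- The more "peaked" or concentrated a distribution, the lower its entropy

Entropies:
  H(A) = 2.0000 bits
  H(B) = 1.8547 bits
  H(C) = 0.8394 bits

Ranking: A > B > C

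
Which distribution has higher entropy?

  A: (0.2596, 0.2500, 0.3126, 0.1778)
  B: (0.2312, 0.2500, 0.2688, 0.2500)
B

Both distributions are close to uniform, making this a harder comparison.

H(A) = 1.9725 bits
H(B) = 1.9980 bits

The distribution closer to uniform has higher entropy.
Answer: B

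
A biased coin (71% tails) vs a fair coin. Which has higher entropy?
Fair coin

The fair coin is uniform (p=0.5), maximizing binary entropy at 1 bit. The biased coin has H(0.71) ≈ 0.869 bits — its outcome is more predictable, so its entropy is lower.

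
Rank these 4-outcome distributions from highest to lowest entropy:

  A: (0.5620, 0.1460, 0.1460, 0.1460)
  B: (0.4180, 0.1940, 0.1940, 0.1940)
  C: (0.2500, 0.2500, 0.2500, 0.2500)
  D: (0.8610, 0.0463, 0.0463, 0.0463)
C > B > A > D

Key insight: Entropy is maximized by uniform distributions and minimized by concentrated distributions.

Entropies:
  H(A) = 1.6831 bits
  H(B) = 1.9030 bits
  H(C) = 2.0000 bits
  H(D) = 0.8019 bits

Ranking: C > B > A > D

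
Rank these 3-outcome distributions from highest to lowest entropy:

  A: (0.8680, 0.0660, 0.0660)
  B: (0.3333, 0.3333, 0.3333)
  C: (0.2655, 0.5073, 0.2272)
B > C > A

Key insight: Entropy is maximized by uniform distributions and minimized by concentrated distributions.

- Uniform distributions have maximum entropy log₂(3) = 1.5850 bits
- The more "peaked" or concentrated a distribution, the lower its entropy

Entropies:
  H(A) = 0.6949 bits
  H(B) = 1.5850 bits
  H(C) = 1.4904 bits

Ranking: B > C > A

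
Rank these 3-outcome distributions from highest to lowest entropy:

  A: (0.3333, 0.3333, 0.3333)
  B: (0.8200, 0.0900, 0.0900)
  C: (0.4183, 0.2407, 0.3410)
A > C > B

Key insight: Entropy is maximized by uniform distributions and minimized by concentrated distributions.

- Uniform distributions have maximum entropy log₂(3) = 1.5850 bits
- The more "peaked" or concentrated a distribution, the lower its entropy

Entropies:
  H(A) = 1.5850 bits
  H(B) = 0.8601 bits
  H(C) = 1.5498 bits

Ranking: A > C > B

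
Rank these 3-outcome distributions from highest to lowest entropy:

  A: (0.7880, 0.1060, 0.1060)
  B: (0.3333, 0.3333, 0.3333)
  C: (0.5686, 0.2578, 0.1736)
B > C > A

Key insight: Entropy is maximized by uniform distributions and minimized by concentrated distributions.

- Uniform distributions have maximum entropy log₂(3) = 1.5850 bits
- The more "peaked" or concentrated a distribution, the lower its entropy

Entropies:
  H(A) = 0.9573 bits
  H(B) = 1.5850 bits
  H(C) = 1.4059 bits

Ranking: B > C > A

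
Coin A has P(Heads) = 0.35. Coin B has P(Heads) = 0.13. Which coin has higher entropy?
A

For binary distributions, entropy is maximized at p=0.5 and decreases as p moves toward 0 or 1.

H(A) = H(0.35) = 0.9341 bits
H(B) = H(0.13) = 0.5574 bits

Distribution A (p=0.35) is closer to uniform (p=0.5), so it has higher entropy.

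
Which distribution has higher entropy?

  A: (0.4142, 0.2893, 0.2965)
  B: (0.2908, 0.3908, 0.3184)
B

Both distributions are close to uniform, making this a harder comparison.

H(A) = 1.5644 bits
H(B) = 1.5736 bits

The distribution closer to uniform has higher entropy.
Answer: B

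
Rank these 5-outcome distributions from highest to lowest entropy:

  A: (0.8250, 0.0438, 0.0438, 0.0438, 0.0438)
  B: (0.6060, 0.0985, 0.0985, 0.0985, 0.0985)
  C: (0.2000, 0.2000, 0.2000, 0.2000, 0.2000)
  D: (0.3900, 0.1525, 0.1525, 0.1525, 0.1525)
C > D > B > A

Key insight: Entropy is maximized by uniform distributions and minimized by concentrated distributions.

Entropies:
  H(A) = 1.0190 bits
  H(B) = 1.7553 bits
  H(C) = 2.3219 bits
  H(D) = 2.1848 bits

Ranking: C > D > B > A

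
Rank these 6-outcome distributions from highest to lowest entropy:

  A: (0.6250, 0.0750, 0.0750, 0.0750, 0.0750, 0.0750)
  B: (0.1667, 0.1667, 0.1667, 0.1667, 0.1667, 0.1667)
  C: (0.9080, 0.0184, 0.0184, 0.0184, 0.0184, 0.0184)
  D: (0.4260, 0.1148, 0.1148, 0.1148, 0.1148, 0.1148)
B > D > A > C

Key insight: Entropy is maximized by uniform distributions and minimized by concentrated distributions.

Entropies:
  H(A) = 1.8252 bits
  H(B) = 2.5850 bits
  H(C) = 0.6567 bits
  H(D) = 2.3169 bits

Ranking: B > D > A > C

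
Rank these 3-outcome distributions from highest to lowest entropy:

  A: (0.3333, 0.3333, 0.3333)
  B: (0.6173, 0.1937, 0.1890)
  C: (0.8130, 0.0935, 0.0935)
A > B > C

Key insight: Entropy is maximized by uniform distributions and minimized by concentrated distributions.

- Uniform distributions have maximum entropy log₂(3) = 1.5850 bits
- The more "peaked" or concentrated a distribution, the lower its entropy

Entropies:
  H(A) = 1.5850 bits
  H(B) = 1.3425 bits
  H(C) = 0.8822 bits

Ranking: A > B > C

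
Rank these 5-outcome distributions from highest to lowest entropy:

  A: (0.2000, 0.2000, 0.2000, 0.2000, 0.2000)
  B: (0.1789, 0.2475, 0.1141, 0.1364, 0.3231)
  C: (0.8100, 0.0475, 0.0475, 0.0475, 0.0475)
A > B > C

Key insight: Entropy is maximized by uniform distributions and minimized by concentrated distributions.

- Uniform distributions have maximum entropy log₂(5) = 2.3219 bits
- The more "peaked" or concentrated a distribution, the lower its entropy

Entropies:
  H(A) = 2.3219 bits
  H(B) = 2.2187 bits
  H(C) = 1.0815 bits

Ranking: A > B > C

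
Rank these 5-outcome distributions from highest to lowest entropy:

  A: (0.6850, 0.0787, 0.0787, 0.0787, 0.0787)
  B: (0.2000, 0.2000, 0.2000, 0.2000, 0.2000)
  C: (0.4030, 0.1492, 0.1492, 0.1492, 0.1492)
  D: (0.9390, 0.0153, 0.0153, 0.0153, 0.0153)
B > C > A > D

Key insight: Entropy is maximized by uniform distributions and minimized by concentrated distributions.

Entropies:
  H(A) = 1.5289 bits
  H(B) = 2.3219 bits
  H(C) = 2.1667 bits
  H(D) = 0.4534 bits

Ranking: B > C > A > D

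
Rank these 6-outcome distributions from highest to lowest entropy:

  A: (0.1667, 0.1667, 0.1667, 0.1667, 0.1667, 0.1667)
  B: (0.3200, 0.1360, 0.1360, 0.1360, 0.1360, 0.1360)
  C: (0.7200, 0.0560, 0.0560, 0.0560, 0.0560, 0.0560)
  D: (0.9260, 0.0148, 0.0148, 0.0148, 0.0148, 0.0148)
A > B > C > D

Key insight: Entropy is maximized by uniform distributions and minimized by concentrated distributions.

Entropies:
  H(A) = 2.5850 bits
  H(B) = 2.4833 bits
  H(C) = 1.5056 bits
  H(D) = 0.5525 bits

Ranking: A > B > C > D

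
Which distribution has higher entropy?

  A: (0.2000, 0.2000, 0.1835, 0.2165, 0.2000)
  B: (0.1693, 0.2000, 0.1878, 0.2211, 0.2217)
A

Both distributions are close to uniform, making this a harder comparison.

H(A) = 2.3200 bits
H(B) = 2.3146 bits

The distribution closer to uniform has higher entropy.
Answer: A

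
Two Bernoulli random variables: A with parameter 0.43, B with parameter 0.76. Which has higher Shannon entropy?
A

For binary distributions, entropy is maximized at p=0.5 and decreases as p moves toward 0 or 1.

H(A) = H(0.43) = 0.9858 bits
H(B) = H(0.76) = 0.7950 bits

Distribution A (p=0.43) is closer to uniform (p=0.5), so it has higher entropy.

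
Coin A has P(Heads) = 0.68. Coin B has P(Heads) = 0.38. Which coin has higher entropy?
B

For binary distributions, entropy is maximized at p=0.5 and decreases as p moves toward 0 or 1.

H(A) = H(0.68) = 0.9044 bits
H(B) = H(0.38) = 0.9580 bits

Distribution B (p=0.38) is closer to uniform (p=0.5), so it has higher entropy.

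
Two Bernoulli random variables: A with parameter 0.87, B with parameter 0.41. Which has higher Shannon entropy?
B

For binary distributions, entropy is maximized at p=0.5 and decreases as p moves toward 0 or 1.

H(A) = H(0.87) = 0.5574 bits
H(B) = H(0.41) = 0.9765 bits

Distribution B (p=0.41) is closer to uniform (p=0.5), so it has higher entropy.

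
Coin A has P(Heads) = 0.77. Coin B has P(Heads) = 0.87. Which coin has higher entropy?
A

For binary distributions, entropy is maximized at p=0.5 and decreases as p moves toward 0 or 1.

H(A) = H(0.77) = 0.7780 bits
H(B) = H(0.87) = 0.5574 bits

Distribution A (p=0.77) is closer to uniform (p=0.5), so it has higher entropy.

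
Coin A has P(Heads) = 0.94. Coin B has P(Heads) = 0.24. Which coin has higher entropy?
B

For binary distributions, entropy is maximized at p=0.5 and decreases as p moves toward 0 or 1.

H(A) = H(0.94) = 0.3274 bits
H(B) = H(0.24) = 0.7950 bits

Distribution B (p=0.24) is closer to uniform (p=0.5), so it has higher entropy.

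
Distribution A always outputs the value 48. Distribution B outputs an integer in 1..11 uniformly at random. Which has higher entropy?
B

A is deterministic, so H(A) = 0. B is uniform over 11 outcomes, so H(B) = log₂(11) = 3.459 bits. Any distribution with genuine randomness has higher entropy than a deterministic one.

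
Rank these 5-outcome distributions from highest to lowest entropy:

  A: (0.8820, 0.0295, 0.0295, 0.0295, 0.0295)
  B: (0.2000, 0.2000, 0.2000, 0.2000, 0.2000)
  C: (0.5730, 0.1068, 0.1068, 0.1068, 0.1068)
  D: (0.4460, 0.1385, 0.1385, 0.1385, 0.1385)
B > D > C > A

Key insight: Entropy is maximized by uniform distributions and minimized by concentrated distributions.

Entropies:
  H(A) = 0.7596 bits
  H(B) = 2.3219 bits
  H(C) = 1.8386 bits
  H(D) = 2.0996 bits

Ranking: B > D > C > A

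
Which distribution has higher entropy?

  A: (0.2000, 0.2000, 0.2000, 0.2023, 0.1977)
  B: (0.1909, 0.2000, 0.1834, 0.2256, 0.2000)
A

Both distributions are close to uniform, making this a harder comparison.

H(A) = 2.3219 bits
H(B) = 2.3183 bits

The distribution closer to uniform has higher entropy.
Answer: A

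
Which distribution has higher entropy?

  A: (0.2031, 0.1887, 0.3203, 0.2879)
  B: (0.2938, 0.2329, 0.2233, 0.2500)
B

Both distributions are close to uniform, making this a harder comparison.

H(A) = 1.9643 bits
H(B) = 1.9918 bits

The distribution closer to uniform has higher entropy.
Answer: B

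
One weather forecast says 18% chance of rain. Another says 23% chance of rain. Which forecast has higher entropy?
23% forecast

Treat each forecast as a Bernoulli distribution. Binary entropy is maximized at p=0.5 and falls off symmetrically toward 0 or 1. The 23% forecast is closer to 50%, so it is more uncertain. H(18%) ≈ 0.680 bits, H(23%) ≈ 0.778 bits.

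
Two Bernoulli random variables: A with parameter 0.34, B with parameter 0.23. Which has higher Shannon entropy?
A

For binary distributions, entropy is maximized at p=0.5 and decreases as p moves toward 0 or 1.

H(A) = H(0.34) = 0.9248 bits
H(B) = H(0.23) = 0.7780 bits

Distribution A (p=0.34) is closer to uniform (p=0.5), so it has higher entropy.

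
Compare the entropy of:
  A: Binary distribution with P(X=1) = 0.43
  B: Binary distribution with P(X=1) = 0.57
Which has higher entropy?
Equal

For binary distributions, entropy is maximized at p=0.5 and decreases as p moves toward 0 or 1.

H(A) = H(0.43) = 0.9858 bits
H(B) = H(0.57) = 0.9858 bits

Both distributions are equally far from uniform (|0.43-0.5| = |0.57-0.5|), so they have the same entropy.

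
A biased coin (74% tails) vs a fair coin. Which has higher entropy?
Fair coin

The fair coin is uniform (p=0.5), maximizing binary entropy at 1 bit. The biased coin has H(0.74) ≈ 0.827 bits — its outcome is more predictable, so its entropy is lower.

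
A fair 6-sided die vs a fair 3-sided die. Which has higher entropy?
6-sided die

Both are uniform distributions; for uniform over n outcomes, H = log₂(n). H(6-sided) = log₂(6) = 2.585 bits and H(3-sided) = log₂(3) = 1.585 bits. More outcomes in a uniform distribution means higher entropy.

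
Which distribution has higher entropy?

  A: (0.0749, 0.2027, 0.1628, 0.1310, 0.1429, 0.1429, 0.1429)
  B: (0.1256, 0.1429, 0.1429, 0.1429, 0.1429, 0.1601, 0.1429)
B

Both distributions are close to uniform, making this a harder comparison.

H(A) = 2.7604 bits
H(B) = 2.8043 bits

The distribution closer to uniform has higher entropy.
Answer: B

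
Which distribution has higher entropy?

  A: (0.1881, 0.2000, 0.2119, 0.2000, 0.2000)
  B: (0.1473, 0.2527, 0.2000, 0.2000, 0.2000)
A

Both distributions are close to uniform, making this a harder comparison.

H(A) = 2.3209 bits
H(B) = 2.3017 bits

The distribution closer to uniform has higher entropy.
Answer: A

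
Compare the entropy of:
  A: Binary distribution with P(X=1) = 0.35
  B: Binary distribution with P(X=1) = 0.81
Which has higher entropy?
A

For binary distributions, entropy is maximized at p=0.5 and decreases as p moves toward 0 or 1.

H(A) = H(0.35) = 0.9341 bits
H(B) = H(0.81) = 0.7015 bits

Distribution A (p=0.35) is closer to uniform (p=0.5), so it has higher entropy.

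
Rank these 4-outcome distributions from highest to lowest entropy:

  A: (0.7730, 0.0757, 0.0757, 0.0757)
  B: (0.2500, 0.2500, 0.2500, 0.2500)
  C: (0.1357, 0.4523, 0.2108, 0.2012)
B > C > A

Key insight: Entropy is maximized by uniform distributions and minimized by concentrated distributions.

- Uniform distributions have maximum entropy log₂(4) = 2.0000 bits
- The more "peaked" or concentrated a distribution, the lower its entropy

Entropies:
  H(A) = 1.1325 bits
  H(B) = 2.0000 bits
  H(C) = 1.8476 bits

Ranking: B > C > A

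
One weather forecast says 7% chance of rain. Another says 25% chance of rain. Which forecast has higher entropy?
25% forecast

Treat each forecast as a Bernoulli distribution. Binary entropy is maximized at p=0.5 and falls off symmetrically toward 0 or 1. The 25% forecast is closer to 50%, so it is more uncertain. H(7%) ≈ 0.366 bits, H(25%) ≈ 0.811 bits.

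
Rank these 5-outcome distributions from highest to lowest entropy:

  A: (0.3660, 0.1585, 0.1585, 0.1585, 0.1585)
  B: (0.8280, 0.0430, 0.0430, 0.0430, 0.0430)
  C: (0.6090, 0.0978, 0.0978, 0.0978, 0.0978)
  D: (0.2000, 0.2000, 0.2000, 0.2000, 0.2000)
D > A > C > B

Key insight: Entropy is maximized by uniform distributions and minimized by concentrated distributions.

Entropies:
  H(A) = 2.2156 bits
  H(B) = 1.0063 bits
  H(C) = 1.7474 bits
  H(D) = 2.3219 bits

Ranking: D > A > C > B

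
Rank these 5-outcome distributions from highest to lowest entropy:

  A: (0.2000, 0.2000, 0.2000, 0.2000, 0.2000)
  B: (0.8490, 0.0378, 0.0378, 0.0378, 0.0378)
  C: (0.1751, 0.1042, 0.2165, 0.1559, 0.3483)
A > C > B

Key insight: Entropy is maximized by uniform distributions and minimized by concentrated distributions.

- Uniform distributions have maximum entropy log₂(5) = 2.3219 bits
- The more "peaked" or concentrated a distribution, the lower its entropy

Entropies:
  H(A) = 2.3219 bits
  H(B) = 0.9143 bits
  H(C) = 2.2060 bits

Ranking: A > C > B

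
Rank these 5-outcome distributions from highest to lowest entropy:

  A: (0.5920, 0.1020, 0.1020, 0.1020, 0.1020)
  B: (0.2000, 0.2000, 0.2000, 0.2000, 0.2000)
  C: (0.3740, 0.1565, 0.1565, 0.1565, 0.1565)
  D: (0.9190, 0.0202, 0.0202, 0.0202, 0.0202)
B > C > A > D

Key insight: Entropy is maximized by uniform distributions and minimized by concentrated distributions.

Entropies:
  H(A) = 1.7914 bits
  H(B) = 2.3219 bits
  H(C) = 2.2057 bits
  H(D) = 0.5677 bits

Ranking: B > C > A > D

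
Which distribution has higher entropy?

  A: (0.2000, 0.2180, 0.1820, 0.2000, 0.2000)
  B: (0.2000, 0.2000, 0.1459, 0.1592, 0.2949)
A

Both distributions are close to uniform, making this a harder comparison.

H(A) = 2.3196 bits
H(B) = 2.2755 bits

The distribution closer to uniform has higher entropy.
Answer: A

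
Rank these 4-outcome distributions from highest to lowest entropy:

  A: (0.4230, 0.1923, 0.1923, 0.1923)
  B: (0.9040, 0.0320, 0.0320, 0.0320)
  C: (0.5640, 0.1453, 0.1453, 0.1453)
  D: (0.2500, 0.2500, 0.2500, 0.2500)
D > A > C > B

Key insight: Entropy is maximized by uniform distributions and minimized by concentrated distributions.

Entropies:
  H(A) = 1.8973 bits
  H(B) = 0.6083 bits
  H(C) = 1.6792 bits
  H(D) = 2.0000 bits

Ranking: D > A > C > B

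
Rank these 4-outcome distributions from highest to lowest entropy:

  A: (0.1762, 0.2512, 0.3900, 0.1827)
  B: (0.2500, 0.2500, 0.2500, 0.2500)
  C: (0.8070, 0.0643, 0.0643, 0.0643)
B > A > C

Key insight: Entropy is maximized by uniform distributions and minimized by concentrated distributions.

- Uniform distributions have maximum entropy log₂(4) = 2.0000 bits
- The more "peaked" or concentrated a distribution, the lower its entropy

Entropies:
  H(A) = 1.9198 bits
  H(B) = 2.0000 bits
  H(C) = 1.0136 bits

Ranking: B > A > C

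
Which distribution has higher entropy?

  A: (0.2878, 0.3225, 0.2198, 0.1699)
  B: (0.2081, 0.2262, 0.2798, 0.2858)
B

Both distributions are close to uniform, making this a harder comparison.

H(A) = 1.9586 bits
H(B) = 1.9869 bits

The distribution closer to uniform has higher entropy.
Answer: B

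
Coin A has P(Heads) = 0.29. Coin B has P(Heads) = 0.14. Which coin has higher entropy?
A

For binary distributions, entropy is maximized at p=0.5 and decreases as p moves toward 0 or 1.

H(A) = H(0.29) = 0.8687 bits
H(B) = H(0.14) = 0.5842 bits

Distribution A (p=0.29) is closer to uniform (p=0.5), so it has higher entropy.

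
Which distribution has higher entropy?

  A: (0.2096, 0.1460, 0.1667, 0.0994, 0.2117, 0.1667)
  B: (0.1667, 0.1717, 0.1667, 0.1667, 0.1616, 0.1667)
B

Both distributions are close to uniform, making this a harder comparison.

H(A) = 2.5446 bits
H(B) = 2.5847 bits

The distribution closer to uniform has higher entropy.
Answer: B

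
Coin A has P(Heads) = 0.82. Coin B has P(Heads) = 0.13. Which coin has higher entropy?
A

For binary distributions, entropy is maximized at p=0.5 and decreases as p moves toward 0 or 1.

H(A) = H(0.82) = 0.6801 bits
H(B) = H(0.13) = 0.5574 bits

Distribution A (p=0.82) is closer to uniform (p=0.5), so it has higher entropy.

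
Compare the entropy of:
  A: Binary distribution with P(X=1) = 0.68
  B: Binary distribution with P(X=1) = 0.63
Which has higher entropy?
B

For binary distributions, entropy is maximized at p=0.5 and decreases as p moves toward 0 or 1.

H(A) = H(0.68) = 0.9044 bits
H(B) = H(0.63) = 0.9507 bits

Distribution B (p=0.63) is closer to uniform (p=0.5), so it has higher entropy.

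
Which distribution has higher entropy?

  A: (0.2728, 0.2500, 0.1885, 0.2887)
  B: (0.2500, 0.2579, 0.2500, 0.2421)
B

Both distributions are close to uniform, making this a harder comparison.

H(A) = 1.9825 bits
H(B) = 1.9996 bits

The distribution closer to uniform has higher entropy.
Answer: B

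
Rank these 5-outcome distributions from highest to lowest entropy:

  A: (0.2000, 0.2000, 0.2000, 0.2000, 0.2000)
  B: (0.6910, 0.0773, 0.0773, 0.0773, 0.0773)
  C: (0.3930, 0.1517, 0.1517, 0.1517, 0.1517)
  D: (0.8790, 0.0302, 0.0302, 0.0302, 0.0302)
A > C > B > D

Key insight: Entropy is maximized by uniform distributions and minimized by concentrated distributions.

Entropies:
  H(A) = 2.3219 bits
  H(B) = 1.5100 bits
  H(C) = 2.1807 bits
  H(D) = 0.7742 bits

Ranking: A > C > B > D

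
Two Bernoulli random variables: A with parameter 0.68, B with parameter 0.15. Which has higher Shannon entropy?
A

For binary distributions, entropy is maximized at p=0.5 and decreases as p moves toward 0 or 1.

H(A) = H(0.68) = 0.9044 bits
H(B) = H(0.15) = 0.6098 bits

Distribution A (p=0.68) is closer to uniform (p=0.5), so it has higher entropy.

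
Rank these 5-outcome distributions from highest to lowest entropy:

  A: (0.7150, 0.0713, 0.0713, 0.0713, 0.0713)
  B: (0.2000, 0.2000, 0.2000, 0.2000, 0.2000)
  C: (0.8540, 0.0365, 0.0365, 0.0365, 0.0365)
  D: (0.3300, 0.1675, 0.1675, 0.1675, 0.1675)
B > D > A > C

Key insight: Entropy is maximized by uniform distributions and minimized by concentrated distributions.

Entropies:
  H(A) = 1.4322 bits
  H(B) = 2.3219 bits
  H(C) = 0.8917 bits
  H(D) = 2.2549 bits

Ranking: B > D > A > C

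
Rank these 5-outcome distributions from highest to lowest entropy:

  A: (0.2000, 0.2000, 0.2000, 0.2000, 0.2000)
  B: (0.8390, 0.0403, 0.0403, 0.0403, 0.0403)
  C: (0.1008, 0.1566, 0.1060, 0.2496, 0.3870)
A > C > B

Key insight: Entropy is maximized by uniform distributions and minimized by concentrated distributions.

- Uniform distributions have maximum entropy log₂(5) = 2.3219 bits
- The more "peaked" or concentrated a distribution, the lower its entropy

Entropies:
  H(A) = 2.3219 bits
  H(B) = 0.9587 bits
  H(C) = 2.1257 bits

Ranking: A > C > B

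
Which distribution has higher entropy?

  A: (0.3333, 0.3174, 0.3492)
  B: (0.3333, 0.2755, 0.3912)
A

Both distributions are close to uniform, making this a harder comparison.

H(A) = 1.5839 bits
H(B) = 1.5704 bits

The distribution closer to uniform has higher entropy.
Answer: A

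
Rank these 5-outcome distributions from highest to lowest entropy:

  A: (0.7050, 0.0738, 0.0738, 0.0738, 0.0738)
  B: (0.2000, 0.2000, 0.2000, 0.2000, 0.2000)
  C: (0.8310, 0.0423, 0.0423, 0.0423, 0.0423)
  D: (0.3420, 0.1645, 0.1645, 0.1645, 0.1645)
B > D > A > C

Key insight: Entropy is maximized by uniform distributions and minimized by concentrated distributions.

Entropies:
  H(A) = 1.4651 bits
  H(B) = 2.3219 bits
  H(C) = 0.9934 bits
  H(D) = 2.2427 bits

Ranking: B > D > A > C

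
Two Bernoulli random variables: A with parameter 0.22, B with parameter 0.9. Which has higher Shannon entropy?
A

For binary distributions, entropy is maximized at p=0.5 and decreases as p moves toward 0 or 1.

H(A) = H(0.22) = 0.7602 bits
H(B) = H(0.9) = 0.4690 bits

Distribution A (p=0.22) is closer to uniform (p=0.5), so it has higher entropy.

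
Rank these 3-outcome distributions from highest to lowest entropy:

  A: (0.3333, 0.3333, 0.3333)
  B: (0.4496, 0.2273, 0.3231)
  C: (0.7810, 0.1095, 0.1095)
A > B > C

Key insight: Entropy is maximized by uniform distributions and minimized by concentrated distributions.

- Uniform distributions have maximum entropy log₂(3) = 1.5850 bits
- The more "peaked" or concentrated a distribution, the lower its entropy

Entropies:
  H(A) = 1.5850 bits
  H(B) = 1.5309 bits
  H(C) = 0.9773 bits

Ranking: A > B > C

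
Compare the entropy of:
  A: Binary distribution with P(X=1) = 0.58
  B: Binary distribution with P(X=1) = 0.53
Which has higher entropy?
B

For binary distributions, entropy is maximized at p=0.5 and decreases as p moves toward 0 or 1.

H(A) = H(0.58) = 0.9815 bits
H(B) = H(0.53) = 0.9974 bits

Distribution B (p=0.53) is closer to uniform (p=0.5), so it has higher entropy.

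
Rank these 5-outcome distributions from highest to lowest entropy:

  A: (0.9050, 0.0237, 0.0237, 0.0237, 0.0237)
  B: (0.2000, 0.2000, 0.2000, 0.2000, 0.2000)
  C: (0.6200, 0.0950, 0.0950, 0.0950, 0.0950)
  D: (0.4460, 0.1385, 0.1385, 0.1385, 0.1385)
B > D > C > A

Key insight: Entropy is maximized by uniform distributions and minimized by concentrated distributions.

Entropies:
  H(A) = 0.6429 bits
  H(B) = 2.3219 bits
  H(C) = 1.7180 bits
  H(D) = 2.0996 bits

Ranking: B > D > C > A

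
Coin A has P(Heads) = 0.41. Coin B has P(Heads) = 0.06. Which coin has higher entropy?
A

For binary distributions, entropy is maximized at p=0.5 and decreases as p moves toward 0 or 1.

H(A) = H(0.41) = 0.9765 bits
H(B) = H(0.06) = 0.3274 bits

Distribution A (p=0.41) is closer to uniform (p=0.5), so it has higher entropy.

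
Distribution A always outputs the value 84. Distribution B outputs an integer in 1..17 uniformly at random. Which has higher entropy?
B

A is deterministic, so H(A) = 0. B is uniform over 17 outcomes, so H(B) = log₂(17) = 4.087 bits. Any distribution with genuine randomness has higher entropy than a deterministic one.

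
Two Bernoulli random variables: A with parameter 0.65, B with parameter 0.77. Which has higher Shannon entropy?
A

For binary distributions, entropy is maximized at p=0.5 and decreases as p moves toward 0 or 1.

H(A) = H(0.65) = 0.9341 bits
H(B) = H(0.77) = 0.7780 bits

Distribution A (p=0.65) is closer to uniform (p=0.5), so it has higher entropy.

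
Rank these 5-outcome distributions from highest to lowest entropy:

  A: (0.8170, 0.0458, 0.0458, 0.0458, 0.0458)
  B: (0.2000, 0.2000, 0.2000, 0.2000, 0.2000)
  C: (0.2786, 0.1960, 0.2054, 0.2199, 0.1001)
B > C > A

Key insight: Entropy is maximized by uniform distributions and minimized by concentrated distributions.

- Uniform distributions have maximum entropy log₂(5) = 2.3219 bits
- The more "peaked" or concentrated a distribution, the lower its entropy

Entropies:
  H(A) = 1.0526 bits
  H(B) = 2.3219 bits
  H(C) = 2.2564 bits

Ranking: B > C > A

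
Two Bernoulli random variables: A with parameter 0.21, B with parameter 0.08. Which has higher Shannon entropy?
A

For binary distributions, entropy is maximized at p=0.5 and decreases as p moves toward 0 or 1.

H(A) = H(0.21) = 0.7415 bits
H(B) = H(0.08) = 0.4022 bits

Distribution A (p=0.21) is closer to uniform (p=0.5), so it has higher entropy.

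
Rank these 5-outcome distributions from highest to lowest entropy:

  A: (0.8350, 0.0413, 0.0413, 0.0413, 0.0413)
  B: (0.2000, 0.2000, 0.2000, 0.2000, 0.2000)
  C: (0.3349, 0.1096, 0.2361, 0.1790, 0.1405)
B > C > A

Key insight: Entropy is maximized by uniform distributions and minimized by concentrated distributions.

- Uniform distributions have maximum entropy log₂(5) = 2.3219 bits
- The more "peaked" or concentrated a distribution, the lower its entropy

Entropies:
  H(A) = 0.9761 bits
  H(B) = 2.3219 bits
  H(C) = 2.2118 bits

Ranking: B > C > A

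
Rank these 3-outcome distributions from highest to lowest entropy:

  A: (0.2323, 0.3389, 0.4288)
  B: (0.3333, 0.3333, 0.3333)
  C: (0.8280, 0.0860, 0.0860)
B > A > C

Key insight: Entropy is maximized by uniform distributions and minimized by concentrated distributions.

- Uniform distributions have maximum entropy log₂(3) = 1.5850 bits
- The more "peaked" or concentrated a distribution, the lower its entropy

Entropies:
  H(A) = 1.5421 bits
  H(B) = 1.5850 bits
  H(C) = 0.8343 bits

Ranking: B > A > C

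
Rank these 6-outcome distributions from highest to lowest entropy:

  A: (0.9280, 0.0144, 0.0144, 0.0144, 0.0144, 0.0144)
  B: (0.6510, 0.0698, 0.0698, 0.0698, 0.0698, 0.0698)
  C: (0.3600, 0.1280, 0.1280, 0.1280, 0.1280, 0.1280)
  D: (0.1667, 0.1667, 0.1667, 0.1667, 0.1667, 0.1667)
D > C > B > A

Key insight: Entropy is maximized by uniform distributions and minimized by concentrated distributions.

Entropies:
  H(A) = 0.5405 bits
  H(B) = 1.7435 bits
  H(C) = 2.4287 bits
  H(D) = 2.5850 bits

Ranking: D > C > B > A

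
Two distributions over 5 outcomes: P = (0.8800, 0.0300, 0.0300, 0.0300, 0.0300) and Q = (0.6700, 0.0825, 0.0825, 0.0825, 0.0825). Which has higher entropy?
Q

P is highly concentrated on one outcome (88%), making it nearly deterministic. Q spreads its mass more evenly (max 67%). The more spread-out distribution has higher entropy: H(P) ≈ 0.769 bits, H(Q) ≈ 1.575 bits.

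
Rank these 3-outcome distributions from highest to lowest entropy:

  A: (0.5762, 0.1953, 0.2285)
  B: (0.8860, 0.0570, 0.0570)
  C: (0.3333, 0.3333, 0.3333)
C > A > B

Key insight: Entropy is maximized by uniform distributions and minimized by concentrated distributions.

- Uniform distributions have maximum entropy log₂(3) = 1.5850 bits
- The more "peaked" or concentrated a distribution, the lower its entropy

Entropies:
  H(A) = 1.4051 bits
  H(B) = 0.6259 bits
  H(C) = 1.5850 bits

Ranking: C > A > B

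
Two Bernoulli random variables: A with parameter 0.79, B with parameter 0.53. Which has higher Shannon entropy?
B

For binary distributions, entropy is maximized at p=0.5 and decreases as p moves toward 0 or 1.

H(A) = H(0.79) = 0.7415 bits
H(B) = H(0.53) = 0.9974 bits

Distribution B (p=0.53) is closer to uniform (p=0.5), so it has higher entropy.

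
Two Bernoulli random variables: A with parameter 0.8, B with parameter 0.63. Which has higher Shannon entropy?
B

For binary distributions, entropy is maximized at p=0.5 and decreases as p moves toward 0 or 1.

H(A) = H(0.8) = 0.7219 bits
H(B) = H(0.63) = 0.9507 bits

Distribution B (p=0.63) is closer to uniform (p=0.5), so it has higher entropy.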